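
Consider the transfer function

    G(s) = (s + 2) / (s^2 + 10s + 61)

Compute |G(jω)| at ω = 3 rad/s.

|G(j3)| ≈ 0.06006

Substitute s = j3: numerator = 2 + j3, denominator = 52 + j30.
|G(j3)| = |2 + j3| / |52 + j30| = 3.6056 / 60.033 ≈ 0.06006.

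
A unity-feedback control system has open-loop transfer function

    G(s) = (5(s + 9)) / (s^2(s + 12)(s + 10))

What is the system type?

The denominator has 2 factors of s at the origin (free integrators), so this is a Type 2 system.

Type 2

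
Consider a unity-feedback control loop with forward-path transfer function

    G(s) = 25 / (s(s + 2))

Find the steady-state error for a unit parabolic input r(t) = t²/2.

e_ss = ∞

G(s) has one pole at the origin.
This is a Type 1 system; Ka = lim_{s→0} s^2·G(s) = 0, so the steady-state error for a parabola input is infinite.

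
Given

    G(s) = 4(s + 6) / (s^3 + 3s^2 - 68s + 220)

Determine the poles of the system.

s = 4 + 2j, 4 - 2j, -11

The poles are the roots of the denominator s^3 + 3s^2 - 68s + 220 = 0.
Trying s = -11: the polynomial evaluates to 0, so (s + 11) is a factor.
Dividing out leaves s^2 - 8s + 20 = 0.
The quadratic formula then gives s = 4 ± 2j.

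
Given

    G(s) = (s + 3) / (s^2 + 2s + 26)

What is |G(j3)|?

|G(j3)| ≈ 0.2353

Substitute s = j3: numerator = 3 + j3, denominator = 17 + j6.
|G(j3)| = |3 + j3| / |17 + j6| = 4.2426 / 18.028 ≈ 0.2353.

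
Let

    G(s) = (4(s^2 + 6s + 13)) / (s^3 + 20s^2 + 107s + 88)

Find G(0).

Set s = 0: G(0) = (52) / (88) = 13/22.

G(0) = 13/22 ≈ 0.5909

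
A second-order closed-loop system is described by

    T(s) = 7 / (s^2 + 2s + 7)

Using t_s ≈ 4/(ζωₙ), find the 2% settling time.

Comparing s^2 + 2s + 7 to s^2 + 2ζωₙs + ωₙ²: ωₙ = √7 ≈ 2.646 rad/s and ζ = 2/(2·√7) ≈ 0.3780.
ζωₙ = 2/2 = 1, so t_s ≈ 4/(ζωₙ) = 4/1 = 4 s.

t_s ≈ 4 s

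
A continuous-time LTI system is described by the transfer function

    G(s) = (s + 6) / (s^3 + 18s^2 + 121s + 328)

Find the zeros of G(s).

s = -6

Set the numerator to zero: s + 6 = 0.
So s = -6.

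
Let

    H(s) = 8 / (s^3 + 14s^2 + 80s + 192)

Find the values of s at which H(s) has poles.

s = -4 + 4j, -4 - 4j, -6

The poles are the roots of the denominator s^3 + 14s^2 + 80s + 192 = 0.
Trying s = -6: the polynomial evaluates to 0, so (s + 6) is a factor.
Dividing out leaves s^2 + 8s + 32 = 0.
The quadratic formula then gives s = -4 ± 4j.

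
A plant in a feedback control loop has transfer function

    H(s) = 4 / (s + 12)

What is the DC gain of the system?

H(0) = 1/3 ≈ 0.3333

At s = 0 each factor (s + a) contributes a and each (s^2 + bs + c) contributes c.
H(0) = 4·1 / ((12)) = 4/12 = 1/3.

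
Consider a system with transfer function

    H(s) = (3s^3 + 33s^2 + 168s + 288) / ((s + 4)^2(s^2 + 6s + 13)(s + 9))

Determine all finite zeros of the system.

s = -3, -4 ± 4j

Set the numerator to zero: 3s^3 + 33s^2 + 168s + 288 = 0, i.e. 3·(s^3 + 11s^2 + 56s + 96) = 0.
Factoring: (s + 3)(s^2 + 8s + 32) = 0.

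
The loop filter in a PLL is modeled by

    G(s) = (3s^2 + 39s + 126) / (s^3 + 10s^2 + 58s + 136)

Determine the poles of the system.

The poles are the roots of the denominator s^3 + 10s^2 + 58s + 136 = 0.
Trying s = -4: the polynomial evaluates to 0, so (s + 4) is a factor.
Dividing out leaves s^2 + 6s + 34 = 0.
The quadratic formula then gives s = -3 ± 5j.

s = -3 + 5j, -3 - 5j, -4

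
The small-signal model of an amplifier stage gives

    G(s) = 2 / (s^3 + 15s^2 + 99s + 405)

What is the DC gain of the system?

Set s = 0: G(0) = (2) / (405) = 2/405.

G(0) = 2/405 ≈ 0.004938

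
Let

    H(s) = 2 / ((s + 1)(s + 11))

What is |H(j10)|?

Substitute s = j10: numerator = 2, denominator = -89 + j120.
|H(j10)| = |2| / |-89 + j120| = 2 / 149.40 ≈ 0.01339.

|H(j10)| ≈ 0.01339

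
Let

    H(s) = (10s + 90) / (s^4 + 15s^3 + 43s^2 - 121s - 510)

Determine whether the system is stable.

unstable

The denominator s^4 + 15s^3 + 43s^2 - 121s - 510 factors as (s + 10)(s^2 + 8s + 17)(s - 3), giving poles at s = -10, -4 + j, -4 - j, 3.
Since the pole(s) at s = 3 lie in the right half-plane, the system is unstable.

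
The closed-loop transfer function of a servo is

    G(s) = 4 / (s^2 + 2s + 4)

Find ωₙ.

Compare the denominator to the standard form s^2 + 2ζωₙs + ωₙ².
ωₙ² = 4, so ωₙ = 2 rad/s.

ωₙ = 2 rad/s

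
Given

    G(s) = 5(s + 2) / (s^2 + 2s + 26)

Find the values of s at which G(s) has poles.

The poles are the roots of the denominator s^2 + 2s + 26 = 0.
Using the quadratic formula: s = (-2 ± √(-100))/2 = -1 ± 5j.

s = -1 ± 5j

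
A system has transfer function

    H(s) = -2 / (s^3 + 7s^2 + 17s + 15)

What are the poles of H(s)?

The poles are the roots of the denominator s^3 + 7s^2 + 17s + 15 = 0.
Trying s = -3: the polynomial evaluates to 0, so (s + 3) is a factor.
Dividing out leaves s^2 + 4s + 5 = 0.
The quadratic formula then gives s = -2 ± 1j.

s = -2 + j, -2 - j, -3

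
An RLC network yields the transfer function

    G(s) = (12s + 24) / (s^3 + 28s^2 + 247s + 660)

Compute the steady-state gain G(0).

Set s = 0: G(0) = (24) / (660) = 2/55.

G(0) = 2/55 ≈ 0.03636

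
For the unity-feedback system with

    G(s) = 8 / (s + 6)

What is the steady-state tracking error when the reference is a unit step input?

e_ss = 0.4286

G(s) has no poles at the origin.
This is a Type 0 system. Kp = lim_{s→0} G(s) = 8/6 = 4/3.
e_ss = 1/(1 + Kp) = 1/(1 + 4/3) = 3/7 ≈ 0.4286.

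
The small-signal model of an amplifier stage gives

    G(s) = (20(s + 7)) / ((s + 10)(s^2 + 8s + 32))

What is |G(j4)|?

|G(j4)| ≈ 0.4185

Substitute s = j4: numerator = 140 + j80, denominator = 32 + j384.
|G(j4)| = |140 + j80| / |32 + j384| = 161.25 / 385.33 ≈ 0.4185.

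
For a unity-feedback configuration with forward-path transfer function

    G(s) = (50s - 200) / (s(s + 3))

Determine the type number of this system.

The denominator has 1 factor of s at the origin (free integrator), so this is a Type 1 system.

Type 1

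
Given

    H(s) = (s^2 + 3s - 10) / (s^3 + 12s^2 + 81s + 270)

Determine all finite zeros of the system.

Set the numerator to zero: s^2 + 3s - 10 = 0.
Factoring: (s + 5)(s - 2) = 0.

s = -5, 2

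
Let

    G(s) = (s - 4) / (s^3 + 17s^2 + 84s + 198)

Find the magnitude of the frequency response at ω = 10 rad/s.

Substitute s = j10: numerator = -4 + j10, denominator = -1502 - j160.
|G(j10)| = |-4 + j10| / |-1502 - j160| = 10.770 / 1510.5 ≈ 0.007130.

|G(j10)| ≈ 0.007130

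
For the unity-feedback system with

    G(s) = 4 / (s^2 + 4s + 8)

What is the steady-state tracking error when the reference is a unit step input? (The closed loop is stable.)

G(s) has no poles at the origin.
This is a Type 0 system. Kp = lim_{s→0} G(s) = 4/8 = 1/2.
e_ss = 1/(1 + Kp) = 1/(1 + 1/2) = 2/3 ≈ 0.6667.

e_ss = 0.6667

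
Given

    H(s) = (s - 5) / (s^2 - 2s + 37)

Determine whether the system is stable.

The poles can be read from the denominator factors: s = 1 + 6j, 1 - 6j.
Since the pole(s) at s = 1 ± 6j lie in the right half-plane, the system is unstable.

unstable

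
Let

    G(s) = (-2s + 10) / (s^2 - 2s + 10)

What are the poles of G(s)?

s = 1 ± 3j

The poles are the roots of the denominator s^2 - 2s + 10 = 0.
Using the quadratic formula: s = (2 ± √(-36))/2 = 1 ± 3j.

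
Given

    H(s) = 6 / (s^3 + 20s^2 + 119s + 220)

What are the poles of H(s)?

s = -11, -4, -5

The poles are the roots of the denominator s^3 + 20s^2 + 119s + 220 = 0.
Trying s = -11: the polynomial evaluates to 0, so (s + 11) is a factor.
Dividing out leaves s^2 + 9s + 20 = 0.
Factoring the quadratic: (s + 4)(s + 5) = 0.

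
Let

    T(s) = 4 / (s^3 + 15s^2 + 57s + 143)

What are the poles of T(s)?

s = -2 ± 3j, -11

The poles are the roots of the denominator s^3 + 15s^2 + 57s + 143 = 0.
Trying s = -11: the polynomial evaluates to 0, so (s + 11) is a factor.
Dividing out leaves s^2 + 4s + 13 = 0.
The quadratic formula then gives s = -2 ± 3j.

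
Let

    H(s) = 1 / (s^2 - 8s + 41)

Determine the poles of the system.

The poles are the roots of the denominator s^2 - 8s + 41 = 0.
Using the quadratic formula: s = (8 ± √(-100))/2 = 4 ± 5j.

s = 4 + 5j, 4 - 5j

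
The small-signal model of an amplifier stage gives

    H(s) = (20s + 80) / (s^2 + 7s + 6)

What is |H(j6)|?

|H(j6)| ≈ 2.794

Substitute s = j6: numerator = 80 + j120, denominator = -30 + j42.
|H(j6)| = |80 + j120| / |-30 + j42| = 144.22 / 51.614 ≈ 2.794.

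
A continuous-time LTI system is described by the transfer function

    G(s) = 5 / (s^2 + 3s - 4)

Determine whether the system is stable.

The denominator s^2 + 3s - 4 factors as (s + 4)(s - 1), giving poles at s = -4, 1.
Since the pole(s) at s = 1 lie in the right half-plane, the system is unstable.

unstable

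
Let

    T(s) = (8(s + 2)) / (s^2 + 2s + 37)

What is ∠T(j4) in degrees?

At s = j4: numerator = 16 + j32, denominator = 21 + j8.
∠T = ∠num − ∠den = 63.435° − (20.854°) = 42.58°.

∠T(j4) ≈ 42.58°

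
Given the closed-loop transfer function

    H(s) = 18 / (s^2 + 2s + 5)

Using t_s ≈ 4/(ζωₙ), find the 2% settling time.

t_s ≈ 4 s

Comparing s^2 + 2s + 5 to s^2 + 2ζωₙs + ωₙ²: ωₙ = √5 ≈ 2.236 rad/s and ζ = 2/(2·√5) ≈ 0.4472.
ζωₙ = 2/2 = 1, so t_s ≈ 4/(ζωₙ) = 4/1 = 4 s.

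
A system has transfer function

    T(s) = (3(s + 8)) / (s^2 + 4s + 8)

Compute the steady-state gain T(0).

T(0) = 3

At s = 0 each factor (s + a) contributes a and each (s^2 + bs + c) contributes c.
T(0) = 3·(8) / ((8)) = 24/8 = 3.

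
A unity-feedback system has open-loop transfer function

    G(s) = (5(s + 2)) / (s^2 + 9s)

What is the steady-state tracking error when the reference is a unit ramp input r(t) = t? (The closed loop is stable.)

e_ss = 0.9000

G(s) has one pole at the origin.
This is a Type 1 system. Kv = lim_{s→0} s·G(s) = 10/9.
e_ss = 1/Kv = 1/(10/9) = 9/10 ≈ 0.9000.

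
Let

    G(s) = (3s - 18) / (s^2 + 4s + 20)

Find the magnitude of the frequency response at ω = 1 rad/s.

|G(j1)| ≈ 0.9398

Substitute s = j1: numerator = -18 + j3, denominator = 19 + j4.
|G(j1)| = |-18 + j3| / |19 + j4| = 18.248 / 19.416 ≈ 0.9398.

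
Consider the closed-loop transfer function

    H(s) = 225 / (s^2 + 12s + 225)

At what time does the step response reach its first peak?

Comparing s^2 + 12s + 225 to s^2 + 2ζωₙs + ωₙ²: ωₙ = 15 rad/s and ζ = 12/(2·15) = 0.4.
ζωₙ = 12/2 = 6, so ω_d = ωₙ√(1−ζ²) = √(ωₙ² − (ζωₙ)²) = √(225 − 6²) = √189 ≈ 13.75 rad/s.
t_p = π/ω_d = π/13.75 ≈ 0.2285 s.

t_p ≈ 0.2285 s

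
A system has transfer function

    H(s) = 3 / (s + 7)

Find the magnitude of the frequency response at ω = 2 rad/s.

Substitute s = j2: numerator = 3, denominator = 7 + j2.
|H(j2)| = |3| / |7 + j2| = 3 / 7.2801 ≈ 0.4121.

|H(j2)| ≈ 0.4121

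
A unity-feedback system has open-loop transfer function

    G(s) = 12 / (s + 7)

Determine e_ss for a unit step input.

e_ss = 0.3684

G(s) has no poles at the origin.
This is a Type 0 system. Kp = lim_{s→0} G(s) = 12/7.
e_ss = 1/(1 + Kp) = 1/(1 + 12/7) = 7/19 ≈ 0.3684.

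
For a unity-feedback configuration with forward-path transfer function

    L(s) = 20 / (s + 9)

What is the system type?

Type 0

The denominator has no factor of s at the origin — no free integrator — so this is a Type 0 system.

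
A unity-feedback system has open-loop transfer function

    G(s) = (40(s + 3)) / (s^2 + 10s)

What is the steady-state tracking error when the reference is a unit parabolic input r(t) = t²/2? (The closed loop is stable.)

e_ss = ∞

G(s) has one pole at the origin.
This is a Type 1 system; Ka = lim_{s→0} s^2·G(s) = 0, so the steady-state error for a parabola input is infinite.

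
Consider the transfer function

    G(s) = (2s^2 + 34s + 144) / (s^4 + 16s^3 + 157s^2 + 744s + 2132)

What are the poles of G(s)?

The poles are the roots of the denominator s^4 + 16s^3 + 157s^2 + 744s + 2132 = 0.
No real roots exist; factor into two real quadratics: (s^2 + 8s + 52)(s^2 + 8s + 41) = 0.
Each quadratic gives a conjugate pair via the quadratic formula.

s = -4 + 6j, -4 - 6j, -4 + 5j, -4 - 5j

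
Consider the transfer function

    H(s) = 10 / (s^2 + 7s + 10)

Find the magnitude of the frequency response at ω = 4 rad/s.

Substitute s = j4: numerator = 10, denominator = -6 + j28.
|H(j4)| = |10| / |-6 + j28| = 10 / 28.636 ≈ 0.3492.

|H(j4)| ≈ 0.3492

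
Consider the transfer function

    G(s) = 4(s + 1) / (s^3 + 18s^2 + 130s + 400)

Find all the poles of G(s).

s = -5 + 5j, -5 - 5j, -8

The poles are the roots of the denominator s^3 + 18s^2 + 130s + 400 = 0.
Trying s = -8: the polynomial evaluates to 0, so (s + 8) is a factor.
Dividing out leaves s^2 + 10s + 50 = 0.
The quadratic formula then gives s = -5 ± 5j.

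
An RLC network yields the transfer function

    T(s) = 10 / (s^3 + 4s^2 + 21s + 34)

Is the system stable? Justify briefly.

The denominator s^3 + 4s^2 + 21s + 34 factors as (s^2 + 2s + 17)(s + 2), giving poles at s = -1 + 4j, -1 - 4j, -2.
Since all poles lie strictly in the left half-plane, the system is stable.

stable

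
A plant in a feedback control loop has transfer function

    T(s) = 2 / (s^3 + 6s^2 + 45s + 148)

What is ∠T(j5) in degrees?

∠T(j5) ≈ -91.15°

At s = j5: numerator = 2, denominator = -2 + j100.
∠T = ∠num − ∠den = 0° − (91.146°) = -91.15°.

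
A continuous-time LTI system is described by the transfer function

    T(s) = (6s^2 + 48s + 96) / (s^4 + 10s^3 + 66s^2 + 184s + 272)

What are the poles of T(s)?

The poles are the roots of the denominator s^4 + 10s^3 + 66s^2 + 184s + 272 = 0.
No real roots exist; factor into two real quadratics: (s^2 + 4s + 8)(s^2 + 6s + 34) = 0.
Each quadratic gives a conjugate pair via the quadratic formula.

s = -2 + 2j, -2 - 2j, -3 + 5j, -3 - 5j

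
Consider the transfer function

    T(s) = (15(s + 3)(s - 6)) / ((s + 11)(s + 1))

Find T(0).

T(0) = -270/11 ≈ -24.55

At s = 0 each factor (s + a) contributes a and each (s^2 + bs + c) contributes c.
T(0) = 15·(3) · (-6) / ((11) · (1)) = -270/11 = -270/11.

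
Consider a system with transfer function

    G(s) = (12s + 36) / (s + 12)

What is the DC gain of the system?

G(0) = 3

Set s = 0: G(0) = (36) / (12) = 3.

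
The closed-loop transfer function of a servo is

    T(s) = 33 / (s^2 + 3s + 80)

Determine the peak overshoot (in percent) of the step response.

%OS ≈ 58.6%

Comparing s^2 + 3s + 80 to s^2 + 2ζωₙs + ωₙ²: ωₙ = √80 ≈ 8.944 rad/s and ζ = 3/(2·√80) ≈ 0.1677.
%OS = 100·exp(−πζ/√(1−ζ²)) = 100·exp(−π·0.1677/√(1−0.1677²)) ≈ 58.6%.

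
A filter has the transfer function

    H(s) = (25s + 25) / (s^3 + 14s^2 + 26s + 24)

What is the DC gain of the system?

Set s = 0: H(0) = (25) / (24) = 25/24.

H(0) = 25/24 ≈ 1.042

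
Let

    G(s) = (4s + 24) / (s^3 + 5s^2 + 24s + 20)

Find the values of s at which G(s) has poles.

s = -2 + 4j, -2 - 4j, -1

The poles are the roots of the denominator s^3 + 5s^2 + 24s + 20 = 0.
Trying s = -1: the polynomial evaluates to 0, so (s + 1) is a factor.
Dividing out leaves s^2 + 4s + 20 = 0.
The quadratic formula then gives s = -2 ± 4j.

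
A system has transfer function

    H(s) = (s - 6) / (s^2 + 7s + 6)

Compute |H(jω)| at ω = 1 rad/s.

Substitute s = j1: numerator = -6 + j1, denominator = 5 + j7.
|H(j1)| = |-6 + j1| / |5 + j7| = 6.0828 / 8.6023 ≈ 0.7071.

|H(j1)| ≈ 0.7071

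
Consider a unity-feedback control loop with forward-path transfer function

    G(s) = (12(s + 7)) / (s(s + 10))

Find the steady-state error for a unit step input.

e_ss = 0

G(s) has one pole at the origin.
This is a Type 1 system; for a step input the steady-state error is zero.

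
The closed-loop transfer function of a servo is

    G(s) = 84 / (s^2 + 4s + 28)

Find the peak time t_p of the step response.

t_p ≈ 0.6413 s

Comparing s^2 + 4s + 28 to s^2 + 2ζωₙs + ωₙ²: ωₙ = √28 ≈ 5.292 rad/s and ζ = 4/(2·√28) ≈ 0.3780.
ζωₙ = 4/2 = 2, so ω_d = ωₙ√(1−ζ²) = √(ωₙ² − (ζωₙ)²) = √(28 − 2²) = √24 ≈ 4.899 rad/s.
t_p = π/ω_d = π/4.899 ≈ 0.6413 s.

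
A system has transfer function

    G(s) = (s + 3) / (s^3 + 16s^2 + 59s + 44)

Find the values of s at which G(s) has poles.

s = -1, -4, -11

The poles are the roots of the denominator s^3 + 16s^2 + 59s + 44 = 0.
Trying s = -1: the polynomial evaluates to 0, so (s + 1) is a factor.
Dividing out leaves s^2 + 15s + 44 = 0.
Factoring the quadratic: (s + 4)(s + 11) = 0.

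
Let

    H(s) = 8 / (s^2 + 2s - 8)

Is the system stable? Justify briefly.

unstable

The denominator s^2 + 2s - 8 factors as (s + 4)(s - 2), giving poles at s = -4, 2.
Since the pole(s) at s = 2 lie in the right half-plane, the system is unstable.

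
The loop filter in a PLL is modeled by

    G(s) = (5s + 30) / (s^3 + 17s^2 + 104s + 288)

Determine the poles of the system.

The poles are the roots of the denominator s^3 + 17s^2 + 104s + 288 = 0.
Trying s = -9: the polynomial evaluates to 0, so (s + 9) is a factor.
Dividing out leaves s^2 + 8s + 32 = 0.
The quadratic formula then gives s = -4 ± 4j.

s = -4 + 4j, -4 - 4j, -9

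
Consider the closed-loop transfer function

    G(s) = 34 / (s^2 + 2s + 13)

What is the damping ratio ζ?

ζ ≈ 0.2774

Compare the denominator to the standard form s^2 + 2ζωₙs + ωₙ².
ωₙ² = 13, so ωₙ = √13 ≈ 3.606 rad/s.
2ζωₙ = 2, so ζ = 2/(2·√13) ≈ 0.2774.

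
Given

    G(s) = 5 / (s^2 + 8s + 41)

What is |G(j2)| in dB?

|G(j2)|_dB ≈ -18.1 dB

Substitute s = j2: numerator = 5, denominator = 37 + j16.
|G(j2)| = |5| / |37 + j16| = 5 / 40.311 ≈ 0.1240.
In decibels: 20·log₁₀(0.1240) ≈ -18.1 dB.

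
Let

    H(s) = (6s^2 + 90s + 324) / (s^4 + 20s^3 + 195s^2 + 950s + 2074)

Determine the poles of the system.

The poles are the roots of the denominator s^4 + 20s^3 + 195s^2 + 950s + 2074 = 0.
No real roots exist; factor into two real quadratics: (s^2 + 10s + 61)(s^2 + 10s + 34) = 0.
Each quadratic gives a conjugate pair via the quadratic formula.

s = -5 ± 6j, -5 ± 3j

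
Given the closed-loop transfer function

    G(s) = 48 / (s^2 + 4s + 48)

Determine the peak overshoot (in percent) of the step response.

Comparing s^2 + 4s + 48 to s^2 + 2ζωₙs + ωₙ²: ωₙ = √48 ≈ 6.928 rad/s and ζ = 4/(2·√48) ≈ 0.2887.
%OS = 100·exp(−πζ/√(1−ζ²)) = 100·exp(−π·0.2887/√(1−0.2887²)) ≈ 38.8%.

%OS ≈ 38.8%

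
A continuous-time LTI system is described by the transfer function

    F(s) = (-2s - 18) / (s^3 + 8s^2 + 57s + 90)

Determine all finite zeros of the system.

s = -9

Set the numerator to zero: -2s - 18 = 0, i.e. -2·(s + 9) = 0.
So s = -9.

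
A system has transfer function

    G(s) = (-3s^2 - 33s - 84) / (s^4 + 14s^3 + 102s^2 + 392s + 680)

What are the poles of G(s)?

The poles are the roots of the denominator s^4 + 14s^3 + 102s^2 + 392s + 680 = 0.
No real roots exist; factor into two real quadratics: (s^2 + 6s + 34)(s^2 + 8s + 20) = 0.
Each quadratic gives a conjugate pair via the quadratic formula.

s = -3 + 5j, -3 - 5j, -4 + 2j, -4 - 2j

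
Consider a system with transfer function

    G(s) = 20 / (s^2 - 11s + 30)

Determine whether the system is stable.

The denominator s^2 - 11s + 30 factors as (s - 5)(s - 6), giving poles at s = 5, 6.
Since the pole(s) at s = 5, 6 lie in the right half-plane, the system is unstable.

unstable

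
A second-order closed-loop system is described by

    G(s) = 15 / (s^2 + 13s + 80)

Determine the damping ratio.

Compare the denominator to the standard form s^2 + 2ζωₙs + ωₙ².
ωₙ² = 80, so ωₙ = √80 ≈ 8.944 rad/s.
2ζωₙ = 13, so ζ = 13/(2·√80) ≈ 0.7267.

ζ ≈ 0.7267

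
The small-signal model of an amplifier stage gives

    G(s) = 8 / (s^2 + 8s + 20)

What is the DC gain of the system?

Set s = 0: G(0) = (8) / (20) = 2/5.

G(0) = 2/5 ≈ 0.4000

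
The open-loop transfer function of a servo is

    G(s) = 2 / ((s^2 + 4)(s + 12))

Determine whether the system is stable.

marginally stable

The poles can be read from the denominator factors: s = 2j, -2j, -12.
Since the simple pole(s) at s = 2j, -2j lie on the jω-axis with none in the right half-plane, the system is marginally stable.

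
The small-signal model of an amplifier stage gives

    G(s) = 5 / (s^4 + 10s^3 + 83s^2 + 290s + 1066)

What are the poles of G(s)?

s = -4 + 5j, -4 - 5j, -1 + 5j, -1 - 5j

The poles are the roots of the denominator s^4 + 10s^3 + 83s^2 + 290s + 1066 = 0.
No real roots exist; factor into two real quadratics: (s^2 + 8s + 41)(s^2 + 2s + 26) = 0.
Each quadratic gives a conjugate pair via the quadratic formula.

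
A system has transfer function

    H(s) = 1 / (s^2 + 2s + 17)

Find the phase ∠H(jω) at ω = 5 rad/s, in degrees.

∠H(j5) ≈ -128.7°

At s = j5: numerator = 1, denominator = -8 + j10.
∠H = ∠num − ∠den = 0° − (128.66°) = -128.7°.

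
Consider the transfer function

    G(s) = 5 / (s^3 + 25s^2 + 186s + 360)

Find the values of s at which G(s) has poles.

s = -12, -10, -3

The poles are the roots of the denominator s^3 + 25s^2 + 186s + 360 = 0.
Trying s = -12: the polynomial evaluates to 0, so (s + 12) is a factor.
Dividing out leaves s^2 + 13s + 30 = 0.
Factoring the quadratic: (s + 10)(s + 3) = 0.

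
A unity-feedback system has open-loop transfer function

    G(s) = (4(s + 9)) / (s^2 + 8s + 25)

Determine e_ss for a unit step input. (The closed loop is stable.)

G(s) has no poles at the origin.
This is a Type 0 system. Kp = lim_{s→0} G(s) = 36/25.
e_ss = 1/(1 + Kp) = 1/(1 + 36/25) = 25/61 ≈ 0.4098.

e_ss = 0.4098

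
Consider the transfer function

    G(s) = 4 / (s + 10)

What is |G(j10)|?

|G(j10)| ≈ 0.2828

Substitute s = j10: numerator = 4, denominator = 10 + j10.
|G(j10)| = |4| / |10 + j10| = 4 / 14.142 ≈ 0.2828.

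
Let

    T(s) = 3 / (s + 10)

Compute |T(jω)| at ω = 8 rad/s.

|T(j8)| ≈ 0.2343

Substitute s = j8: numerator = 3, denominator = 10 + j8.
|T(j8)| = |3| / |10 + j8| = 3 / 12.806 ≈ 0.2343.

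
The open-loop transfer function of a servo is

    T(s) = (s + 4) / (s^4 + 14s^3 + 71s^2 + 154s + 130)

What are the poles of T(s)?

The poles are the roots of the denominator s^4 + 14s^3 + 71s^2 + 154s + 130 = 0.
No real roots exist; factor into two real quadratics: (s^2 + 10s + 26)(s^2 + 4s + 5) = 0.
Each quadratic gives a conjugate pair via the quadratic formula.

s = -5 + j, -5 - j, -2 + j, -2 - j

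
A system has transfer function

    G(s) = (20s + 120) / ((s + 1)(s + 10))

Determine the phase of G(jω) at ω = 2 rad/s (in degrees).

∠G(j2) ≈ -56.31°

At s = j2: numerator = 120 + j40, denominator = 6 + j22.
∠G = ∠num − ∠den = 18.435° − (74.745°) = -56.31°.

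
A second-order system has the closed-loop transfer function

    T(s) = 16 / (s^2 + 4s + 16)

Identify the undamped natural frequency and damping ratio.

ωₙ = 4 rad/s, ζ = 0.5

Compare the denominator to the standard form s^2 + 2ζωₙs + ωₙ².
ωₙ² = 16, so ωₙ = 4 rad/s.
2ζωₙ = 4, so ζ = 4/(2·4) = 0.5.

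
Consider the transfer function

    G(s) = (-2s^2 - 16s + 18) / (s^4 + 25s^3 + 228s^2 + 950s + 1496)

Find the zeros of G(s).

s = -9, 1

Set the numerator to zero: -2s^2 - 16s + 18 = 0, i.e. -2·(s^2 + 8s - 9) = 0.
Factoring: (s + 9)(s - 1) = 0.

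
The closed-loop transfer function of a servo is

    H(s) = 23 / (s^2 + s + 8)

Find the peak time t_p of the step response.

t_p ≈ 1.128 s

Comparing s^2 + s + 8 to s^2 + 2ζωₙs + ωₙ²: ωₙ = √8 ≈ 2.828 rad/s and ζ = 1/(2·√8) ≈ 0.1768.
ζωₙ = 1/2 = 0.5, so ω_d = ωₙ√(1−ζ²) = √(ωₙ² − (ζωₙ)²) = √(8 − 0.5²) = √7.75 ≈ 2.784 rad/s.
t_p = π/ω_d = π/2.784 ≈ 1.128 s.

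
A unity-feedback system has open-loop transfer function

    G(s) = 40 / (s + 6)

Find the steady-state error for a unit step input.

G(s) has no poles at the origin.
This is a Type 0 system. Kp = lim_{s→0} G(s) = 40/6 = 20/3.
e_ss = 1/(1 + Kp) = 1/(1 + 20/3) = 3/23 ≈ 0.1304.

e_ss = 0.1304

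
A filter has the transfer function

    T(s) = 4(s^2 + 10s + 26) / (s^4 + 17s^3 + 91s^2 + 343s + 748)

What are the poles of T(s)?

s = -11, -1 + 4j, -1 - 4j, -4

The poles are the roots of the denominator s^4 + 17s^3 + 91s^2 + 343s + 748 = 0.
Trying s = -11: the polynomial evaluates to 0, so (s + 11) is a factor.
Dividing out leaves s^3 + 6s^2 + 25s + 68 = 0.
This factors further as (s^2 + 2s + 17)(s + 4) = 0.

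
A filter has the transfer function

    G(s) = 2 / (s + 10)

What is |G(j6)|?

|G(j6)| ≈ 0.1715

Substitute s = j6: numerator = 2, denominator = 10 + j6.
|G(j6)| = |2| / |10 + j6| = 2 / 11.662 ≈ 0.1715.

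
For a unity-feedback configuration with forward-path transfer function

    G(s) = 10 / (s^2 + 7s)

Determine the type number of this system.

Type 1

Factor s from the denominator: s^2 + 7s = s·(s + 7).
There is 1 pole at the origin, so the system is Type 1.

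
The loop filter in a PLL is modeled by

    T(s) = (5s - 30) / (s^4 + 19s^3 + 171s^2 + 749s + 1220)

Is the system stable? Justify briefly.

stable

The denominator s^4 + 19s^3 + 171s^2 + 749s + 1220 factors as (s + 5)(s + 4)(s^2 + 10s + 61), giving poles at s = -5, -4, -5 ± 6j.
Since all poles lie strictly in the left half-plane, the system is stable.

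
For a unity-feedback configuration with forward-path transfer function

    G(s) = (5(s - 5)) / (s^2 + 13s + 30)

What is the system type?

Type 0

The denominator has no factor of s at the origin — no free integrator — so this is a Type 0 system.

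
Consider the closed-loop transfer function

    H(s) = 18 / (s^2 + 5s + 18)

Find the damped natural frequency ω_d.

ω_d ≈ 3.428 rad/s

Comparing s^2 + 5s + 18 to s^2 + 2ζωₙs + ωₙ²: ωₙ = √18 ≈ 4.243 rad/s and ζ = 5/(2·√18) ≈ 0.5893.
ζωₙ = 5/2 = 2.5, so ω_d = ωₙ√(1−ζ²) = √(ωₙ² − (ζωₙ)²) = √(18 − 2.5²) = √11.75 ≈ 3.428 rad/s.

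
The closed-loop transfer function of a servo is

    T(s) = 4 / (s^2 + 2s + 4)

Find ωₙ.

Compare the denominator to the standard form s^2 + 2ζωₙs + ωₙ².
ωₙ² = 4, so ωₙ = 2 rad/s.

ωₙ = 2 rad/s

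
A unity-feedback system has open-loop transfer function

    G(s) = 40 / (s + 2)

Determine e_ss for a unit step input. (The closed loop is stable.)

G(s) has no poles at the origin.
This is a Type 0 system. Kp = lim_{s→0} G(s) = 40/2 = 20.
e_ss = 1/(1 + Kp) = 1/(1 + 20) = 1/21 ≈ 0.04762.

e_ss = 0.04762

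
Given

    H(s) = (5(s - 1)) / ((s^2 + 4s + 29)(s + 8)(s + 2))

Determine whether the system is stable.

The poles can be read from the denominator factors: s = -2 ± 5j, -8, -2.
Since all poles lie strictly in the left half-plane, the system is stable.

stable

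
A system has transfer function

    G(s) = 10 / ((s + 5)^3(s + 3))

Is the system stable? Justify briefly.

The poles can be read from the denominator factors: s = -5, -3, -5, -5.
Since all poles lie strictly in the left half-plane, the system is stable.

stable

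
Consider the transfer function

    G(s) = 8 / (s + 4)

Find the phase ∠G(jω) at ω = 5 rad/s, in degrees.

∠G(j5) ≈ -51.34°

At s = j5: numerator = 8, denominator = 4 + j5.
∠G = ∠num − ∠den = 0° − (51.340°) = -51.34°.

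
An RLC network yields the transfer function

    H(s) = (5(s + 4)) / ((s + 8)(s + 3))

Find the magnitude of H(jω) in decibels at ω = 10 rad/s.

|H(j10)|_dB ≈ -7.90 dB

Substitute s = j10: numerator = 20 + j50, denominator = -76 + j110.
|H(j10)| = |20 + j50| / |-76 + j110| = 53.852 / 133.70 ≈ 0.4028.
In decibels: 20·log₁₀(0.4028) ≈ -7.90 dB.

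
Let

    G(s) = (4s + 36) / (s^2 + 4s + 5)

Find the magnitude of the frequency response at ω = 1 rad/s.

Substitute s = j1: numerator = 36 + j4, denominator = 4 + j4.
|G(j1)| = |36 + j4| / |4 + j4| = 36.222 / 5.6569 ≈ 6.403.

|G(j1)| ≈ 6.403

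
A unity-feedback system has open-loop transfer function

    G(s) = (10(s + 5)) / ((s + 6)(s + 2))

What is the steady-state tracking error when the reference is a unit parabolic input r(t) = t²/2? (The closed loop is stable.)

G(s) has no poles at the origin.
This is a Type 0 system; Ka = lim_{s→0} s^2·G(s) = 0, so the steady-state error for a parabola input is infinite.

e_ss = ∞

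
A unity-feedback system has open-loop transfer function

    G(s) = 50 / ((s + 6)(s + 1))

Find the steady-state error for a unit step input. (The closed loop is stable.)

e_ss = 0.1071

G(s) has no poles at the origin.
This is a Type 0 system. Kp = lim_{s→0} G(s) = 50/6 = 25/3.
e_ss = 1/(1 + Kp) = 1/(1 + 25/3) = 3/28 ≈ 0.1071.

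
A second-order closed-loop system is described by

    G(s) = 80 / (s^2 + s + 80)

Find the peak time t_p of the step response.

Comparing s^2 + s + 80 to s^2 + 2ζωₙs + ωₙ²: ωₙ = √80 ≈ 8.944 rad/s and ζ = 1/(2·√80) ≈ 0.05590.
ζωₙ = 1/2 = 0.5, so ω_d = ωₙ√(1−ζ²) = √(ωₙ² − (ζωₙ)²) = √(80 − 0.5²) = √79.75 ≈ 8.930 rad/s.
t_p = π/ω_d = π/8.930 ≈ 0.3518 s.

t_p ≈ 0.3518 s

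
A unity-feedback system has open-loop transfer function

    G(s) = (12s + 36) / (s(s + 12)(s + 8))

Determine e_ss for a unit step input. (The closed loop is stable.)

e_ss = 0

G(s) has one pole at the origin.
This is a Type 1 system; for a step input the steady-state error is zero.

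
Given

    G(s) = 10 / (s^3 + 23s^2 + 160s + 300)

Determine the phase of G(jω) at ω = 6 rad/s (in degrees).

At s = j6: numerator = 10, denominator = -528 + j744.
∠G = ∠num − ∠den = 0° − (125.36°) = -125.4°.

∠G(j6) ≈ -125.4°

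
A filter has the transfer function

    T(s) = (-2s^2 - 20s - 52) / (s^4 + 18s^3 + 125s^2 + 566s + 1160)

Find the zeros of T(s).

s = -5 ± j

Set the numerator to zero: -2s^2 - 20s - 52 = 0, i.e. -2·(s^2 + 10s + 26) = 0.
Factoring: (s^2 + 10s + 26) = 0.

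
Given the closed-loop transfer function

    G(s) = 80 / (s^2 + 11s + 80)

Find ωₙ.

ωₙ ≈ 8.944 rad/s

Compare the denominator to the standard form s^2 + 2ζωₙs + ωₙ².
ωₙ² = 80, so ωₙ = √80 ≈ 8.944 rad/s.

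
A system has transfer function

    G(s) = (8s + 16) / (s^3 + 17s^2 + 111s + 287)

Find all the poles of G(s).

The poles are the roots of the denominator s^3 + 17s^2 + 111s + 287 = 0.
Trying s = -7: the polynomial evaluates to 0, so (s + 7) is a factor.
Dividing out leaves s^2 + 10s + 41 = 0.
The quadratic formula then gives s = -5 ± 4j.

s = -5 ± 4j, -7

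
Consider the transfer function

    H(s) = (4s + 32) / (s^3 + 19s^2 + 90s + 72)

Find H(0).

Set s = 0: H(0) = (32) / (72) = 4/9.

H(0) = 4/9 ≈ 0.4444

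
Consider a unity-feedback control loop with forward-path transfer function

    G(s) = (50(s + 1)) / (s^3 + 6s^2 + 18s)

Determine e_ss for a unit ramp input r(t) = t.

G(s) has one pole at the origin.
This is a Type 1 system. Kv = lim_{s→0} s·G(s) = 50/18 = 25/9.
e_ss = 1/Kv = 1/(25/9) = 9/25 ≈ 0.3600.

e_ss = 0.3600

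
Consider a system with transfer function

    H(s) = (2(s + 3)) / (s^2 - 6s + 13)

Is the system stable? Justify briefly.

The poles can be read from the denominator factors: s = 3 ± 2j.
Since the pole(s) at s = 3 + 2j, 3 - 2j lie in the right half-plane, the system is unstable.

unstable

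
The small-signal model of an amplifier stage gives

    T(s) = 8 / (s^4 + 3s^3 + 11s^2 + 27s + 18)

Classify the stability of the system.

marginally stable

The denominator s^4 + 3s^3 + 11s^2 + 27s + 18 factors as (s^2 + 9)(s + 2)(s + 1), giving poles at s = 3j, -3j, -2, -1.
Since the simple pole(s) at s = ±3j lie on the jω-axis with none in the right half-plane, the system is marginally stable.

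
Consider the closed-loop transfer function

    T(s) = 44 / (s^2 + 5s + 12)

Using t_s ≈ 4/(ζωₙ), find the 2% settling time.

t_s ≈ 1.600 s

Comparing s^2 + 5s + 12 to s^2 + 2ζωₙs + ωₙ²: ωₙ = √12 ≈ 3.464 rad/s and ζ = 5/(2·√12) ≈ 0.7217.
ζωₙ = 5/2 = 2.5, so t_s ≈ 4/(ζωₙ) = 4/2.5 = 1.600 s.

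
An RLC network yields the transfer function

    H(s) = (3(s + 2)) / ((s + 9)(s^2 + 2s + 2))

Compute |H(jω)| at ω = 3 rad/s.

Substitute s = j3: numerator = 6 + j9, denominator = -81 + j33.
|H(j3)| = |6 + j9| / |-81 + j33| = 10.817 / 87.464 ≈ 0.1237.

|H(j3)| ≈ 0.1237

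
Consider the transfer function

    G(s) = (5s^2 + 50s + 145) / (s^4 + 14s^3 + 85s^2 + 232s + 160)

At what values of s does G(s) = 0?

s = -5 ± 2j

Set the numerator to zero: 5s^2 + 50s + 145 = 0, i.e. 5·(s^2 + 10s + 29) = 0.
Factoring: (s^2 + 10s + 29) = 0.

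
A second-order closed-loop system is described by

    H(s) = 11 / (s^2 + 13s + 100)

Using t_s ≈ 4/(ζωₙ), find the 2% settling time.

t_s ≈ 0.6154 s

Comparing s^2 + 13s + 100 to s^2 + 2ζωₙs + ωₙ²: ωₙ = 10 rad/s and ζ = 13/(2·10) = 0.65.
ζωₙ = 13/2 = 6.5, so t_s ≈ 4/(ζωₙ) = 4/6.5 ≈ 0.6154 s.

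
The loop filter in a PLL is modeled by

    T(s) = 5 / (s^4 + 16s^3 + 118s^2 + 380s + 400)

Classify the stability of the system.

stable

The denominator s^4 + 16s^3 + 118s^2 + 380s + 400 factors as (s^2 + 10s + 50)(s + 4)(s + 2), giving poles at s = -5 + 5j, -5 - 5j, -4, -2.
Since all poles lie strictly in the left half-plane, the system is stable.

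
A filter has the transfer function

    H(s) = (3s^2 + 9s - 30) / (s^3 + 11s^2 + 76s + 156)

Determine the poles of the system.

The poles are the roots of the denominator s^3 + 11s^2 + 76s + 156 = 0.
Trying s = -3: the polynomial evaluates to 0, so (s + 3) is a factor.
Dividing out leaves s^2 + 8s + 52 = 0.
The quadratic formula then gives s = -4 ± 6j.

s = -4 + 6j, -4 - 6j, -3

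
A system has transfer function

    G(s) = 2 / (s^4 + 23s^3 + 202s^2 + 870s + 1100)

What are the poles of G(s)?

The poles are the roots of the denominator s^4 + 23s^3 + 202s^2 + 870s + 1100 = 0.
Trying s = -11: the polynomial evaluates to 0, so (s + 11) is a factor.
Dividing out leaves s^3 + 12s^2 + 70s + 100 = 0.
This factors further as (s^2 + 10s + 50)(s + 2) = 0.

s = -5 + 5j, -5 - 5j, -11, -2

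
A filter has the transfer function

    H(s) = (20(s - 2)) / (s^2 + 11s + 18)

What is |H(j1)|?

Substitute s = j1: numerator = -40 + j20, denominator = 17 + j11.
|H(j1)| = |-40 + j20| / |17 + j11| = 44.721 / 20.248 ≈ 2.209.

|H(j1)| ≈ 2.209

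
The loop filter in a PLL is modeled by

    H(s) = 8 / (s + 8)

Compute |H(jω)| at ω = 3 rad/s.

Substitute s = j3: numerator = 8, denominator = 8 + j3.
|H(j3)| = |8| / |8 + j3| = 8 / 8.5440 ≈ 0.9363.

|H(j3)| ≈ 0.9363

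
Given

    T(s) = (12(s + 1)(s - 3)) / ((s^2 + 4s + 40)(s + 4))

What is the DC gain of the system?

At s = 0 each factor (s + a) contributes a and each (s^2 + bs + c) contributes c.
T(0) = 12·(1) · (-3) / ((40) · (4)) = -36/160 = -9/40.

T(0) = -9/40 ≈ -0.2250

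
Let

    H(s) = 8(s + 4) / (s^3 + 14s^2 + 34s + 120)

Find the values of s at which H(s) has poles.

s = -1 ± 3j, -12

The poles are the roots of the denominator s^3 + 14s^2 + 34s + 120 = 0.
Trying s = -12: the polynomial evaluates to 0, so (s + 12) is a factor.
Dividing out leaves s^2 + 2s + 10 = 0.
The quadratic formula then gives s = -1 ± 3j.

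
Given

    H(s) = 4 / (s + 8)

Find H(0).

Set s = 0: H(0) = (4) / (8) = 1/2.

H(0) = 1/2 ≈ 0.5000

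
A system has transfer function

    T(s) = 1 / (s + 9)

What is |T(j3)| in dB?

Substitute s = j3: numerator = 1, denominator = 9 + j3.
|T(j3)| = |1| / |9 + j3| = 1 / 9.4868 ≈ 0.1054.
In decibels: 20·log₁₀(0.1054) ≈ -19.5 dB.

|T(j3)|_dB ≈ -19.5 dB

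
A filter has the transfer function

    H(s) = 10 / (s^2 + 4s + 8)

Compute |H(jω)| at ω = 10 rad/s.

Substitute s = j10: numerator = 10, denominator = -92 + j40.
|H(j10)| = |10| / |-92 + j40| = 10 / 100.32 ≈ 0.09968.

|H(j10)| ≈ 0.09968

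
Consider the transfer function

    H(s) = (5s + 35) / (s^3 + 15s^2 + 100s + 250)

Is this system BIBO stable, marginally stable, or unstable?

The denominator s^3 + 15s^2 + 100s + 250 factors as (s^2 + 10s + 50)(s + 5), giving poles at s = -5 ± 5j, -5.
Since all poles lie strictly in the left half-plane, the system is stable.

stable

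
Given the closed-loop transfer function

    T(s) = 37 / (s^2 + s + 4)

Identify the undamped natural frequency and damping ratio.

Compare the denominator to the standard form s^2 + 2ζωₙs + ωₙ².
ωₙ² = 4, so ωₙ = 2 rad/s.
2ζωₙ = 1, so ζ = 1/(2·2) = 0.25.

ωₙ = 2 rad/s, ζ = 0.25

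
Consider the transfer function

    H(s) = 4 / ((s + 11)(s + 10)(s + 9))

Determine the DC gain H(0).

Set s = 0: H(0) = (4) / (990) = 2/495.

H(0) = 2/495 ≈ 0.004040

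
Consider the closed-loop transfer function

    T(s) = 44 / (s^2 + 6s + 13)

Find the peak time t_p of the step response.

Comparing s^2 + 6s + 13 to s^2 + 2ζωₙs + ωₙ²: ωₙ = √13 ≈ 3.606 rad/s and ζ = 6/(2·√13) ≈ 0.8321.
ζωₙ = 6/2 = 3, so ω_d = ωₙ√(1−ζ²) = √(ωₙ² − (ζωₙ)²) = √(13 − 3²) = √4 = 2 rad/s.
t_p = π/ω_d = π/2 ≈ 1.571 s.

t_p ≈ 1.571 s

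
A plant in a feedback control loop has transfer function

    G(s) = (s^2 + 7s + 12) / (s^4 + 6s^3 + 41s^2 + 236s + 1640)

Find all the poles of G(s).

s = 2 ± 6j, -5 ± 4j

The poles are the roots of the denominator s^4 + 6s^3 + 41s^2 + 236s + 1640 = 0.
No real roots exist; factor into two real quadratics: (s^2 - 4s + 40)(s^2 + 10s + 41) = 0.
Each quadratic gives a conjugate pair via the quadratic formula.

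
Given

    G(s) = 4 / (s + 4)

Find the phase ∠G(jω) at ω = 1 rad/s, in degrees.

∠G(j1) ≈ -14.04°

At s = j1: numerator = 4, denominator = 4 + j1.
∠G = ∠num − ∠den = 0° − (14.036°) = -14.04°.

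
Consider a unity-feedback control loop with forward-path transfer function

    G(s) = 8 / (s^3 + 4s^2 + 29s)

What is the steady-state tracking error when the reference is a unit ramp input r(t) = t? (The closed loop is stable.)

G(s) has one pole at the origin.
This is a Type 1 system. Kv = lim_{s→0} s·G(s) = 8/29.
e_ss = 1/Kv = 1/(8/29) = 29/8 ≈ 3.625.

e_ss = 3.625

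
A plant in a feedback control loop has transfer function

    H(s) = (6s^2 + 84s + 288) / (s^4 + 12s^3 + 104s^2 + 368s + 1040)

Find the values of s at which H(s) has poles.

The poles are the roots of the denominator s^4 + 12s^3 + 104s^2 + 368s + 1040 = 0.
No real roots exist; factor into two real quadratics: (s^2 + 8s + 52)(s^2 + 4s + 20) = 0.
Each quadratic gives a conjugate pair via the quadratic formula.

s = -4 ± 6j, -2 ± 4j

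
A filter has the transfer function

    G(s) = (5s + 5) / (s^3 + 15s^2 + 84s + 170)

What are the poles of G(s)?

s = -5, -5 ± 3j

The poles are the roots of the denominator s^3 + 15s^2 + 84s + 170 = 0.
Trying s = -5: the polynomial evaluates to 0, so (s + 5) is a factor.
Dividing out leaves s^2 + 10s + 34 = 0.
The quadratic formula then gives s = -5 ± 3j.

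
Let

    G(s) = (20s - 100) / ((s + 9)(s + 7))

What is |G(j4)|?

|G(j4)| ≈ 1.613

Substitute s = j4: numerator = -100 + j80, denominator = 47 + j64.
|G(j4)| = |-100 + j80| / |47 + j64| = 128.06 / 79.404 ≈ 1.613.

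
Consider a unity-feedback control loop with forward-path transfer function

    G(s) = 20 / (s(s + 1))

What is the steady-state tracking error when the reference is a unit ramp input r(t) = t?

G(s) has one pole at the origin.
This is a Type 1 system. Kv = lim_{s→0} s·G(s) = 20/1.
e_ss = 1/Kv = 1/(20) = 1/20 ≈ 0.05000.

e_ss = 0.05000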